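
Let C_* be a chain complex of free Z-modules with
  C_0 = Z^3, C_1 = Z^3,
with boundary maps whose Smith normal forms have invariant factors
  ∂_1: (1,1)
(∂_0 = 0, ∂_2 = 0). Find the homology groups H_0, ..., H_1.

H_0 = Z,  H_1 = Z.

H_0: b_0 = 3 − 0 − 2 = 1; torsion from ∂_1 factors > 1: none. So H_0 = Z.
H_1: b_1 = 3 − 2 − 0 = 1; torsion from ∂_2 factors > 1: none. So H_1 = Z.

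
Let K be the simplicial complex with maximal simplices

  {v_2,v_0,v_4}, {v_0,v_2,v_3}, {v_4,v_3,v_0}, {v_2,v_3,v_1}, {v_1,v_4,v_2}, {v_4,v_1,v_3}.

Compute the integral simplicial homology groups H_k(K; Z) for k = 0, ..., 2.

Fix the vertex order v_0 < v_1 < v_2 < v_3 < v_4 and write every simplex with vertices in increasing order. Then dim K = 2 and the simplices of K are:

  0-simplices (5): [v_0], [v_1], [v_2], [v_3], [v_4]
  1-simplices (9): [v_0,v_2], [v_0,v_3], [v_0,v_4], [v_1,v_2], [v_1,v_3], [v_1,v_4], [v_2,v_3], [v_2,v_4], [v_3,v_4]
  2-simplices (6): [v_0,v_2,v_3], [v_0,v_2,v_4], [v_0,v_3,v_4], [v_1,v_2,v_3], [v_1,v_2,v_4], [v_1,v_3,v_4]

Hence C_0 ≅ Z^5, C_1 ≅ Z^9, C_2 ≅ Z^6.

∂_1: C_1 → C_0 sends each edge [p,q] (with p < q) to q − p.
As a 5×9 matrix over Z this has rank 4, with invariant factors (1,1,1,1).

Boundary ∂_2: C_2 → C_1 sends each 2-simplex [p,q,r] to [q,r] − [p,r] + [p,q]. For instance
  ∂[v_1,v_2,v_4] = [v_2,v_4] − [v_1,v_4] + [v_1,v_2],
  ∂[v_0,v_2,v_3] = [v_2,v_3] − [v_0,v_3] + [v_0,v_2].
The resulting 9×6 matrix has rank 5, and its Smith normal form has invariant factors (1,1,1,1,1).

From H_k ≅ ker(∂_k) / im(∂_{k+1}) we obtain:

  H_0: rank C_0 − rank ∂_1 = 5 − 4 = 1, and the invariant factors of ∂_1 are all 1, so H_0 ≅ Z.
  H_1: rank ker ∂_1 − rank ∂_2 = (9 − 4) − 5 = 0, and the invariant factors of ∂_2 are all 1, so H_1 ≅ 0.
  H_2: rank ker ∂_2 − rank ∂_3 = (6 − 5) − 0 = 1, and there is no ∂_3, so H_2 ≅ Z.

H_0 = Z,  H_1 = 0,  H_2 = Z.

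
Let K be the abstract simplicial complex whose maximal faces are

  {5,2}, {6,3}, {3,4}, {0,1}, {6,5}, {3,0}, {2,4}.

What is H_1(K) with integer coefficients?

H_1 = Z.

Take the total order 0 < 1 < 2 < 3 < 4 < 5 < 6 on the vertex set. Then K (dimension 1) consists of the simplices:

  0-simplices (7): [0], [1], [2], [3], [4], [5], [6]
  1-simplices (7): [0,1], [0,3], [2,4], [2,5], [3,4], [3,6], [5,6]

so the chain groups are C_0 ≅ Z^7, C_1 ≅ Z^7.

Boundary ∂_1: C_1 → C_0 sends each edge [p,q] (with p < q) to q − p.
The 7×7 boundary matrix has rank 6 and Smith normal form diag(1,1,1,1,1,1).

Now H_k = ker ∂_k / im ∂_{k+1}, so:

  H_1: rank ker ∂_1 − rank ∂_2 = (7 − 6) − 0 = 1, and there is no ∂_2, so H_1 ≅ Z.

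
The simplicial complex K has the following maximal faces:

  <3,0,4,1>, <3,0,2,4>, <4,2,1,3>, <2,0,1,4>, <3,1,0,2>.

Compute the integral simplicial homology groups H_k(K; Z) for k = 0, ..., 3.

H_0 ≅ Z,  H_1 = 0,  H_2 = 0,  H_3 ≅ Z.

Order the vertices as 0 < 1 < 2 < 3 < 4. Listing each simplex with vertices in this order, K has dimension 3 with simplices:

  0-simplices (5): [0], [1], [2], [3], [4]
  1-simplices (10): [0,1], [0,2], [0,3], [0,4], [1,2], [1,3], [1,4], [2,3], [2,4], [3,4]
  2-simplices (10): [0,1,2], [0,1,3], [0,1,4], [0,2,3], [0,2,4], [0,3,4], [1,2,3], [1,2,4], [1,3,4], [2,3,4]
  3-simplices (5): [0,1,2,3], [0,1,2,4], [0,1,3,4], [0,2,3,4], [1,2,3,4]

so the chain groups are C_0 ≅ Z^5, C_1 ≅ Z^10, C_2 ≅ Z^10, C_3 ≅ Z^5.

∂_1: C_1 → C_0 maps an edge to its endpoints' difference, ∂[p,q] = q − p. For instance
  ∂[2,3] = [3] − [2].
The resulting 5×10 matrix has rank 4, and its Smith normal form has invariant factors (1,1,1,1).

The boundary map ∂_2: C_2 → C_1 sends each 2-simplex [p,q,r] to [q,r] − [p,r] + [p,q]. For instance
  ∂[0,2,4] = [2,4] − [0,4] + [0,2],
  ∂[2,3,4] = [3,4] − [2,4] + [2,3].
The resulting 10×10 matrix has rank 6, and its Smith normal form has invariant factors (1,1,1,1,1,1).

Boundary ∂_3: C_3 → C_2 sends each 3-simplex σ to the alternating sum Σ_i (−1)^i (σ with its i-th vertex removed). For instance
  ∂[0,2,3,4] = [2,3,4] − [0,3,4] + [0,2,4] − [0,2,3],
  ∂[0,1,2,4] = [1,2,4] − [0,2,4] + [0,1,4] − [0,1,2].
The 10×5 boundary matrix has rank 4 and Smith normal form diag(1,1,1,1).

From H_k ≅ ker(∂_k) / im(∂_{k+1}) we obtain:

  H_0: rank C_0 − rank ∂_1 = 5 − 4 = 1, and the invariant factors of ∂_1 are all 1, so H_0 = Z.
  H_1: rank ker ∂_1 − rank ∂_2 = (10 − 4) − 6 = 0, and the invariant factors of ∂_2 are all 1, so H_1 = 0.
  H_2: rank ker ∂_2 − rank ∂_3 = (10 − 6) − 4 = 0, and the invariant factors of ∂_3 are all 1, so H_2 = 0.
  H_3: rank ker ∂_3 − rank ∂_4 = (5 − 4) − 0 = 1, and there is no ∂_4, so H_3 = Z.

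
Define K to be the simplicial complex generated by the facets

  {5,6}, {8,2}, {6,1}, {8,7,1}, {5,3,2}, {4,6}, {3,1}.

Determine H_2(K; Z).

H_2 ≅ 0.

We work with the vertex ordering 1 < 2 < 3 < 4 < 5 < 6 < 7 < 8. The simplices of K, each written with vertices in increasing order, are:

  0-simplices (8): [1], [2], [3], [4], [5], [6], [7], [8]
  1-simplices (11): [1,3], [1,6], [1,7], [1,8], [2,3], [2,5], [2,8], [3,5], [4,6], [5,6], [7,8]
  2-simplices (2): [1,7,8], [2,3,5]

so the chain groups are C_0 ≅ Z^8, C_1 ≅ Z^11, C_2 ≅ Z^2.

The boundary map ∂_1: C_1 → C_0 is given by ∂[p,q] = [q] − [p]. For instance
  ∂[3,5] = [5] − [3].
The resulting 8×11 matrix has rank 7, and its Smith normal form has invariant factors (1,1,1,1,1,1,1).

The boundary map ∂_2: C_2 → C_1 acts by ∂[p,q,r] = [q,r] − [p,r] + [p,q]. For instance
  ∂[2,3,5] = [3,5] − [2,5] + [2,3],
  ∂[1,7,8] = [7,8] − [1,8] + [1,7].
This gives a 11×2 integer matrix of rank 2; reducing to Smith normal form yields diagonal entries (1,1).

Now H_k = ker ∂_k / im ∂_{k+1}, so:

  H_2: rank ker ∂_2 − rank ∂_3 = (2 − 2) − 0 = 0, and there is no ∂_3, so H_2 = 0.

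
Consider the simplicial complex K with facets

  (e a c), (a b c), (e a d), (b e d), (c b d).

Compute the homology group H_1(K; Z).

Order the vertices as a < b < c < d < e. Listing each simplex with vertices in this order, K has dimension 2 with simplices:

  0-simplices (5): a, b, c, d, e
  1-simplices (10): ab, ac, ad, ae, bc, bd, be, cd, ce, de
  2-simplices (5): abc, ace, ade, bcd, bde

so the chain groups are C_0 ≅ Z^5, C_1 ≅ Z^10, C_2 ≅ Z^5.

Boundary ∂_1: C_1 → C_0 sends each edge [p,q] (with p < q) to q − p. For instance
  ∂cd = d − c.
As a 5×10 matrix over Z this has rank 4, with invariant factors (1,1,1,1).

Boundary ∂_2: C_2 → C_1 acts by ∂[p,q,r] = [q,r] − [p,r] + [p,q]. For instance
  ∂bde = de − be + bd,
  ∂bcd = cd − bd + bc.
This gives a 10×5 integer matrix of rank 5; reducing to Smith normal form yields diagonal entries (1,1,1,1,1).

Reading off H_k = ker ∂_k / im ∂_{k+1}:

  H_1: rank ker ∂_1 − rank ∂_2 = (10 − 4) − 5 = 1, and the invariant factors of ∂_2 are all 1, so H_1 ≅ Z.

H_1 = Z.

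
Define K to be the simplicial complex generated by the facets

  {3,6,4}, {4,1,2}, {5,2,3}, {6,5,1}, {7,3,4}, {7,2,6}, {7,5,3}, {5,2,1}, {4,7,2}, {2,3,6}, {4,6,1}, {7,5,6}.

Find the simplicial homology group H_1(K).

H_1 = Z/2.

Take the total order 1 < 2 < 3 < 4 < 5 < 6 < 7 on the vertex set. Then K (dimension 2) consists of the simplices:

  0-simplices (7): [1], [2], [3], [4], [5], [6], [7]
  1-simplices (18): [1,2], [1,4], [1,5], [1,6], [2,3], [2,4], [2,5], [2,6], [2,7], [3,4], [3,5], [3,6], [3,7], [4,6], [4,7], [5,6], [5,7], [6,7]
  2-simplices (12): [1,2,4], [1,2,5], [1,4,6], [1,5,6], [2,3,5], [2,3,6], [2,4,7], [2,6,7], [3,4,6], [3,4,7], [3,5,7], [5,6,7]

Hence C_0 ≅ Z^7, C_1 ≅ Z^18, C_2 ≅ Z^12.

∂_1: C_1 → C_0 maps an edge to its endpoints' difference, ∂[p,q] = q − p.
As a 7×18 matrix over Z this has rank 6, with invariant factors (1,1,1,1,1,1).

∂_2: C_2 → C_1 maps a triangle to the signed sum of its edges. For instance
  ∂[3,4,7] = [4,7] − [3,7] + [3,4],
  ∂[2,3,6] = [3,6] − [2,6] + [2,3].
The 18×12 boundary matrix has rank 12 and Smith normal form diag(1,1,1,1,1,1,1,1,1,1,1,2).

Computing H_k = (kernel of ∂_k) / (image of ∂_{k+1}):

  H_1: rank ker ∂_1 − rank ∂_2 = (18 − 6) − 12 = 0, and ∂_2 has invariant factor 2 > 1, so H_1 = Z/2.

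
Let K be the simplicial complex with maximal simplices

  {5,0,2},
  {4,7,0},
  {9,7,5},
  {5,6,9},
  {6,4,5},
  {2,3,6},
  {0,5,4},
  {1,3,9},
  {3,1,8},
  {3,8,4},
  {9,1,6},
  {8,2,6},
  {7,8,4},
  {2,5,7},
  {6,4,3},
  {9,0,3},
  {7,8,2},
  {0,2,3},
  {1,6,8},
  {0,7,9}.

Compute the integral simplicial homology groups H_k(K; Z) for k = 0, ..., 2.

H_0 ≅ Z,  H_1 ≅ Z × Z/2,  H_2 = 0.

Take the total order 0 < 1 < 2 < 3 < 4 < 5 < 6 < 7 < 8 < 9 on the vertex set. Then K (dimension 2) consists of the simplices:

  0-simplices (10): [0], [1], [2], [3], [4], [5], [6], [7], [8], [9]
  1-simplices (30): (30 of them)
  2-simplices (20): (20 of them)

so the chain groups are C_0 ≅ Z^10, C_1 ≅ Z^30, C_2 ≅ Z^20.

∂_1: C_1 → C_0 maps an edge to its endpoints' difference, ∂[p,q] = q − p.
The 10×30 boundary matrix has rank 9 and Smith normal form diag(1,1,1,1,1,1,1,1,1).

∂_2: C_2 → C_1 sends each 2-simplex [p,q,r] to [q,r] − [p,r] + [p,q]. For instance
  ∂[0,7,9] = [7,9] − [0,9] + [0,7],
  ∂[3,4,8] = [4,8] − [3,8] + [3,4].
This gives a 30×20 integer matrix of rank 20; reducing to Smith normal form yields diagonal entries (1,1,1,1,1,1,1,1,1,1,1,1,1,1,1,1,1,1,1,2).

Computing H_k = (kernel of ∂_k) / (image of ∂_{k+1}):

  H_0: rank C_0 − rank ∂_1 = 10 − 9 = 1, and the invariant factors of ∂_1 are all 1, so H_0 ≅ Z.
  H_1: rank ker ∂_1 − rank ∂_2 = (30 − 9) − 20 = 1, and ∂_2 has invariant factor 2 > 1, so H_1 ≅ Z × Z/2.
  H_2: rank ker ∂_2 − rank ∂_3 = (20 − 20) − 0 = 0, and there is no ∂_3, so H_2 ≅ 0.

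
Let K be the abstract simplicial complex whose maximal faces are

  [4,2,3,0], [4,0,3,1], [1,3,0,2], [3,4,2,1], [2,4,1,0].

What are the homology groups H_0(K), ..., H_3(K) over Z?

Order the vertices as 0 < 1 < 2 < 3 < 4. Listing each simplex with vertices in this order, K has dimension 3 with simplices:

  0-simplices (5): [0], [1], [2], [3], [4]
  1-simplices (10): [0,1], [0,2], [0,3], [0,4], [1,2], [1,3], [1,4], [2,3], [2,4], [3,4]
  2-simplices (10): [0,1,2], [0,1,3], [0,1,4], [0,2,3], [0,2,4], [0,3,4], [1,2,3], [1,2,4], [1,3,4], [2,3,4]
  3-simplices (5): [0,1,2,3], [0,1,2,4], [0,1,3,4], [0,2,3,4], [1,2,3,4]

giving chain groups C_0 ≅ Z^5, C_1 ≅ Z^10, C_2 ≅ Z^10, C_3 ≅ Z^5.

The boundary map ∂_1: C_1 → C_0 maps an edge to its endpoints' difference, ∂[p,q] = q − p.
The 5×10 boundary matrix has rank 4 and Smith normal form diag(1,1,1,1).

∂_2: C_2 → C_1 sends each 2-simplex [p,q,r] to [q,r] − [p,r] + [p,q]. For instance
  ∂[1,2,3] = [2,3] − [1,3] + [1,2],
  ∂[2,3,4] = [3,4] − [2,4] + [2,3].
This gives a 10×10 integer matrix of rank 6; reducing to Smith normal form yields diagonal entries (1,1,1,1,1,1).

The boundary map ∂_3: C_3 → C_2 sends each 3-simplex σ to the alternating sum Σ_i (−1)^i (σ with its i-th vertex removed). For instance
  ∂[0,1,3,4] = [1,3,4] − [0,3,4] + [0,1,4] − [0,1,3],
  ∂[0,2,3,4] = [2,3,4] − [0,3,4] + [0,2,4] − [0,2,3].
The resulting 10×5 matrix has rank 4, and its Smith normal form has invariant factors (1,1,1,1).

From H_k ≅ ker(∂_k) / im(∂_{k+1}) we obtain:

  H_0: rank C_0 − rank ∂_1 = 5 − 4 = 1, and the invariant factors of ∂_1 are all 1, so H_0 ≅ Z.
  H_1: rank ker ∂_1 − rank ∂_2 = (10 − 4) − 6 = 0, and the invariant factors of ∂_2 are all 1, so H_1 ≅ 0.
  H_2: rank ker ∂_2 − rank ∂_3 = (10 − 6) − 4 = 0, and the invariant factors of ∂_3 are all 1, so H_2 ≅ 0.
  H_3: rank ker ∂_3 − rank ∂_4 = (5 − 4) − 0 = 1, and there is no ∂_4, so H_3 ≅ Z.

H_0 ≅ Z,  H_1 = 0,  H_2 = 0,  H_3 ≅ Z.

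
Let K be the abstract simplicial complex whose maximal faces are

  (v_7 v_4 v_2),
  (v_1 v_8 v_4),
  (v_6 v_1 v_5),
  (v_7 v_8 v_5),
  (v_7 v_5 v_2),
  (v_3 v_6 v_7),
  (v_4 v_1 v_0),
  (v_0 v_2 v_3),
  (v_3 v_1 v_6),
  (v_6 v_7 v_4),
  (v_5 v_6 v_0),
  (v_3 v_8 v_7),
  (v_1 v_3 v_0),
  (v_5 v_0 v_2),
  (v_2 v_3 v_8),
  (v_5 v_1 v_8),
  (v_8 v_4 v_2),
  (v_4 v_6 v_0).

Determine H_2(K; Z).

H_2 ≅ 0.

We work with the vertex ordering v_0 < v_1 < v_2 < v_3 < v_4 < v_5 < v_6 < v_7 < v_8. The simplices of K, each written with vertices in increasing order, are:

  0-simplices (9): [v_0], [v_1], [v_2], [v_3], [v_4], [v_5], [v_6], [v_7], [v_8]
  1-simplices (27): (27 of them)
  2-simplices (18): (18 of them)

giving chain groups C_0 ≅ Z^9, C_1 ≅ Z^27, C_2 ≅ Z^18.

∂_1: C_1 → C_0 sends each edge [p,q] (with p < q) to q − p.
This gives a 9×27 integer matrix of rank 8; reducing to Smith normal form yields diagonal entries (1,1,1,1,1,1,1,1).

The boundary map ∂_2: C_2 → C_1 sends each 2-simplex [p,q,r] to [q,r] − [p,r] + [p,q]. For instance
  ∂[v_0,v_1,v_3] = [v_1,v_3] − [v_0,v_3] + [v_0,v_1],
  ∂[v_1,v_3,v_6] = [v_3,v_6] − [v_1,v_6] + [v_1,v_3].
The 27×18 boundary matrix has rank 18 and Smith normal form diag(1,1,1,1,1,1,1,1,1,1,1,1,1,1,1,1,1,2).

Now H_k = ker ∂_k / im ∂_{k+1}, so:

  H_2: rank ker ∂_2 − rank ∂_3 = (18 − 18) − 0 = 0, and there is no ∂_3, so H_2 = 0.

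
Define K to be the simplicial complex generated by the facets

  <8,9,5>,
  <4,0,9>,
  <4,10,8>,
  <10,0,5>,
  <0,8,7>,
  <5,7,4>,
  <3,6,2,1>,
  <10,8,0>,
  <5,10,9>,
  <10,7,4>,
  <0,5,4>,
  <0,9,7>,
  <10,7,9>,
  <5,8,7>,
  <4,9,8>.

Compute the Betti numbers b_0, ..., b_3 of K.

b_0 = 2, b_1 = 2, b_2 = 1, b_3 = 0.

Take the total order 0 < 1 < 2 < 3 < 4 < 5 < 6 < 7 < 8 < 9 < 10 on the vertex set. Then K (dimension 3) consists of the simplices:

  0-simplices (11): [0], [1], [2], [3], [4], [5], [6], [7], [8], [9], [10]
  1-simplices (27): (27 of them)
  2-simplices (18): (18 of them)
  3-simplices (1): [1,2,3,6]

giving chain groups C_0 ≅ Z^11, C_1 ≅ Z^27, C_2 ≅ Z^18, C_3 ≅ Z^1.

∂_1: C_1 → C_0 maps an edge to its endpoints' difference, ∂[p,q] = q − p.
The 11×27 boundary matrix has rank 9 and Smith normal form diag(1,1,1,1,1,1,1,1,1).

∂_2: C_2 → C_1 acts by ∂[p,q,r] = [q,r] − [p,r] + [p,q]. For instance
  ∂[0,4,5] = [4,5] − [0,5] + [0,4],
  ∂[1,3,6] = [3,6] − [1,6] + [1,3].
As a 27×18 matrix over Z this has rank 16, with invariant factors (1,1,1,1,1,1,1,1,1,1,1,1,1,1,1,1).

Boundary ∂_3: C_3 → C_2 sends each 3-simplex σ to the alternating sum Σ_i (−1)^i (σ with its i-th vertex removed). For instance
  ∂[1,2,3,6] = [2,3,6] − [1,3,6] + [1,2,6] − [1,2,3].
This gives a 18×1 integer matrix of rank 1; reducing to Smith normal form yields diagonal entries (1).

From H_k ≅ ker(∂_k) / im(∂_{k+1}) we obtain:

  H_0: rank C_0 − rank ∂_1 = 11 − 9 = 2, and the invariant factors of ∂_1 are all 1, so H_0 = Z^2.
  H_1: rank ker ∂_1 − rank ∂_2 = (27 − 9) − 16 = 2, and the invariant factors of ∂_2 are all 1, so H_1 = Z^2.
  H_2: rank ker ∂_2 − rank ∂_3 = (18 − 16) − 1 = 1, and the invariant factors of ∂_3 are all 1, so H_2 = Z.
  H_3: rank ker ∂_3 − rank ∂_4 = (1 − 1) − 0 = 0, and there is no ∂_4, so H_3 = 0.

Hence the Betti numbers are b_0 = 2, b_1 = 2, b_2 = 1, b_3 = 0.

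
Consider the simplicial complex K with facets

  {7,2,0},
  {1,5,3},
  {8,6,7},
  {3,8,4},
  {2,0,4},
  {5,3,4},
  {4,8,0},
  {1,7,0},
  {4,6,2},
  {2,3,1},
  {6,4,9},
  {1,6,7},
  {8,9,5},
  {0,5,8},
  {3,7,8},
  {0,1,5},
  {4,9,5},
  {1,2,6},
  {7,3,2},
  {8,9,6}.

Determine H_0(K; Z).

Fix the vertex order 0 < 1 < 2 < 3 < 4 < 5 < 6 < 7 < 8 < 9 and write every simplex with vertices in increasing order. Then dim K = 2 and the simplices of K are:

  0-simplices (10): [0], [1], [2], [3], [4], [5], [6], [7], [8], [9]
  1-simplices (30): (30 of them)
  2-simplices (20): (20 of them)

Hence C_0 ≅ Z^10, C_1 ≅ Z^30, C_2 ≅ Z^20.

Boundary ∂_1: C_1 → C_0 is given by ∂[p,q] = [q] − [p]. For instance
  ∂[6,8] = [8] − [6].
This gives a 10×30 integer matrix of rank 9; reducing to Smith normal form yields diagonal entries (1,1,1,1,1,1,1,1,1).

Boundary ∂_2: C_2 → C_1 sends each 2-simplex [p,q,r] to [q,r] − [p,r] + [p,q]. For instance
  ∂[1,2,3] = [2,3] − [1,3] + [1,2],
  ∂[0,2,4] = [2,4] − [0,4] + [0,2].
As a 30×20 matrix over Z this has rank 20, with invariant factors (1,1,1,1,1,1,1,1,1,1,1,1,1,1,1,1,1,1,1,2).

Now H_k = ker ∂_k / im ∂_{k+1}, so:

  H_0: rank C_0 − rank ∂_1 = 10 − 9 = 1, and the invariant factors of ∂_1 are all 1, so H_0 = Z.

H_0 = Z.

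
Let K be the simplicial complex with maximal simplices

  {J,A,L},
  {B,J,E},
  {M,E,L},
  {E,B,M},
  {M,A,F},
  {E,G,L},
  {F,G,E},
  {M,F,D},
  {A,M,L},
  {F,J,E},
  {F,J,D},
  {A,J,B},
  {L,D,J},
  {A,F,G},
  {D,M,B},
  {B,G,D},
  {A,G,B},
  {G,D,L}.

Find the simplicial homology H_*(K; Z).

H_0 ≅ Z,  H_1 ≅ Z^2,  H_2 ≅ Z.

Take the total order A < B < D < E < F < G < J < L < M on the vertex set. Then K (dimension 2) consists of the simplices:

  0-simplices (9): A, B, D, E, F, G, J, L, M
  1-simplices (27): AB, AF, AG, AJ, AL, AM, BD, BE, BG, BJ, BM, DF, DG, DJ, DL, DM, EF, EG, EJ, EL, EM, FG, FJ, FM, GL, JL, LM
  2-simplices (18): ABG, ABJ, AFG, AFM, AJL, ALM, BDG, BDM, BEJ, BEM, DFJ, DFM, DGL, DJL, EFG, EFJ, EGL, ELM

giving chain groups C_0 ≅ Z^9, C_1 ≅ Z^27, C_2 ≅ Z^18.

∂_1: C_1 → C_0 sends each edge [p,q] (with p < q) to q − p. For instance
  ∂DL = L − D.
The resulting 9×27 matrix has rank 8, and its Smith normal form has invariant factors (1,1,1,1,1,1,1,1).

Boundary ∂_2: C_2 → C_1 maps a triangle to the signed sum of its edges. For instance
  ∂DFM = FM − DM + DF,
  ∂AFM = FM − AM + AF.
This gives a 27×18 integer matrix of rank 17; reducing to Smith normal form yields diagonal entries (1,1,1,1,1,1,1,1,1,1,1,1,1,1,1,1,1).

Now H_k = ker ∂_k / im ∂_{k+1}, so:

  H_0: rank C_0 − rank ∂_1 = 9 − 8 = 1, and the invariant factors of ∂_1 are all 1, so H_0 = Z.
  H_1: rank ker ∂_1 − rank ∂_2 = (27 − 8) − 17 = 2, and the invariant factors of ∂_2 are all 1, so H_1 = Z^2.
  H_2: rank ker ∂_2 − rank ∂_3 = (18 − 17) − 0 = 1, and there is no ∂_3, so H_2 = Z.

As a check, the Euler characteristic is 9 − 27 + 18 = 0, which agrees with 1 − 2 + 1 = 0.
(K is a triangulation of the torus T^2.)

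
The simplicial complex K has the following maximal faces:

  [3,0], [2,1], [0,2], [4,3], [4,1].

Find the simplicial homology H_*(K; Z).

We work with the vertex ordering 0 < 1 < 2 < 3 < 4. The simplices of K, each written with vertices in increasing order, are:

  0-simplices (5): [0], [1], [2], [3], [4]
  1-simplices (5): [0,2], [0,3], [1,2], [1,4], [3,4]

giving chain groups C_0 ≅ Z^5, C_1 ≅ Z^5.

The boundary map ∂_1: C_1 → C_0 maps an edge to its endpoints' difference, ∂[p,q] = q − p. For instance
  ∂[1,2] = [2] − [1].
As a 5×5 matrix over Z this has rank 4, with invariant factors (1,1,1,1).

Reading off H_k = ker ∂_k / im ∂_{k+1}:

  H_0: rank C_0 − rank ∂_1 = 5 − 4 = 1, and the invariant factors of ∂_1 are all 1, so H_0 = Z.
  H_1: rank ker ∂_1 − rank ∂_2 = (5 − 4) − 0 = 1, and there is no ∂_2, so H_1 = Z.

(K is a triangulation of the circle S^1.)

H_0 = Z,  H_1 = Z.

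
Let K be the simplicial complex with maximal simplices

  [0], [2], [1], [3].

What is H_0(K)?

Order the vertices as 0 < 1 < 2 < 3. Listing each simplex with vertices in this order, K has dimension 0 with simplices:

  0-simplices (4): [0], [1], [2], [3]

so the chain groups are C_0 ≅ Z^4.

Now H_k = ker ∂_k / im ∂_{k+1}, so:

  H_0: rank C_0 − rank ∂_1 = 4 − 0 = 4, and there is no ∂_1, so H_0 ≅ Z^4.

H_0 = Z^4.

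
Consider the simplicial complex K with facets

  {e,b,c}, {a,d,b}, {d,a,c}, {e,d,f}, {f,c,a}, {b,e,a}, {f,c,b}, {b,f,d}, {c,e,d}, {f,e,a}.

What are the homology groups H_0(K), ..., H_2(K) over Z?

We work with the vertex ordering a < b < c < d < e < f. The simplices of K, each written with vertices in increasing order, are:

  0-simplices (6): a, b, c, d, e, f
  1-simplices (15): ab, ac, ad, ae, af, bc, bd, be, bf, cd, ce, cf, de, df, ef
  2-simplices (10): abd, abe, acd, acf, aef, bce, bcf, bdf, cde, def

Hence C_0 ≅ Z^6, C_1 ≅ Z^15, C_2 ≅ Z^10.

∂_1: C_1 → C_0 sends each edge [p,q] (with p < q) to q − p.
The 6×15 boundary matrix has rank 5 and Smith normal form diag(1,1,1,1,1).

∂_2: C_2 → C_1 acts by ∂[p,q,r] = [q,r] − [p,r] + [p,q]. For instance
  ∂bce = ce − be + bc,
  ∂abd = bd − ad + ab.
The resulting 15×10 matrix has rank 10, and its Smith normal form has invariant factors (1,1,1,1,1,1,1,1,1,2).

Computing H_k = (kernel of ∂_k) / (image of ∂_{k+1}):

  H_0: rank C_0 − rank ∂_1 = 6 − 5 = 1, and the invariant factors of ∂_1 are all 1, so H_0 = Z.
  H_1: rank ker ∂_1 − rank ∂_2 = (15 − 5) − 10 = 0, and ∂_2 has invariant factor 2 > 1, so H_1 = Z/2Z.
  H_2: rank ker ∂_2 − rank ∂_3 = (10 − 10) − 0 = 0, and there is no ∂_3, so H_2 = 0.

(K is a triangulation of the real projective plane RP^2.)

H_0 ≅ Z,  H_1 ≅ Z/2Z,  H_2 = 0.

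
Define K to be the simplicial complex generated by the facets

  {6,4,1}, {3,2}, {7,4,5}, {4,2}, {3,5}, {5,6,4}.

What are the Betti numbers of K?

Fix the vertex order 1 < 2 < 3 < 4 < 5 < 6 < 7 and write every simplex with vertices in increasing order. Then dim K = 2 and the simplices of K are:

  0-simplices (7): [1], [2], [3], [4], [5], [6], [7]
  1-simplices (10): [1,4], [1,6], [2,3], [2,4], [3,5], [4,5], [4,6], [4,7], [5,6], [5,7]
  2-simplices (3): [1,4,6], [4,5,6], [4,5,7]

so the chain groups are C_0 ≅ Z^7, C_1 ≅ Z^10, C_2 ≅ Z^3.

Boundary ∂_1: C_1 → C_0 sends each edge [p,q] (with p < q) to q − p.
The resulting 7×10 matrix has rank 6, and its Smith normal form has invariant factors (1,1,1,1,1,1).

Boundary ∂_2: C_2 → C_1 maps a triangle to the signed sum of its edges. For instance
  ∂[4,5,6] = [5,6] − [4,6] + [4,5],
  ∂[1,4,6] = [4,6] − [1,6] + [1,4].
This gives a 10×3 integer matrix of rank 3; reducing to Smith normal form yields diagonal entries (1,1,1).

From H_k ≅ ker(∂_k) / im(∂_{k+1}) we obtain:

  H_0: rank C_0 − rank ∂_1 = 7 − 6 = 1, and the invariant factors of ∂_1 are all 1, so H_0 = Z.
  H_1: rank ker ∂_1 − rank ∂_2 = (10 − 6) − 3 = 1, and the invariant factors of ∂_2 are all 1, so H_1 = Z.
  H_2: rank ker ∂_2 − rank ∂_3 = (3 − 3) − 0 = 0, and there is no ∂_3, so H_2 = 0.

Hence the Betti numbers are b_0 = 1, b_1 = 1, b_2 = 0.

b_0 = 1, b_1 = 1, b_2 = 0.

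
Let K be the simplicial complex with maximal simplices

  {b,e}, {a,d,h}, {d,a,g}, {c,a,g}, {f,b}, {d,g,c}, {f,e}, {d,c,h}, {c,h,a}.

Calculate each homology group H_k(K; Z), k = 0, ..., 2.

Take the total order a < b < c < d < e < f < g < h on the vertex set. Then K (dimension 2) consists of the simplices:

  0-simplices (8): a, b, c, d, e, f, g, h
  1-simplices (12): ac, ad, ag, ah, be, bf, cd, cg, ch, dg, dh, ef
  2-simplices (6): acg, ach, adg, adh, cdg, cdh

giving chain groups C_0 ≅ Z^8, C_1 ≅ Z^12, C_2 ≅ Z^6.

Boundary ∂_1: C_1 → C_0 is given by ∂[p,q] = [q] − [p]. For instance
  ∂ad = d − a.
The resulting 8×12 matrix has rank 6, and its Smith normal form has invariant factors (1,1,1,1,1,1).

Boundary ∂_2: C_2 → C_1 sends each 2-simplex [p,q,r] to [q,r] − [p,r] + [p,q]. For instance
  ∂adh = dh − ah + ad,
  ∂acg = cg − ag + ac.
As a 12×6 matrix over Z this has rank 5, with invariant factors (1,1,1,1,1).

Now H_k = ker ∂_k / im ∂_{k+1}, so:

  H_0: rank C_0 − rank ∂_1 = 8 − 6 = 2, and the invariant factors of ∂_1 are all 1, so H_0 ≅ Z^2.
  H_1: rank ker ∂_1 − rank ∂_2 = (12 − 6) − 5 = 1, and the invariant factors of ∂_2 are all 1, so H_1 ≅ Z.
  H_2: rank ker ∂_2 − rank ∂_3 = (6 − 5) − 0 = 1, and there is no ∂_3, so H_2 ≅ Z.

As a check, the Euler characteristic is 8 − 12 + 6 = 2, which agrees with 2 − 1 + 1 = 2.
(K is a triangulation of the disjoint union of the 2-sphere S^2 and the circle S^1.)

H_0 = Z^2,  H_1 = Z,  H_2 = Z.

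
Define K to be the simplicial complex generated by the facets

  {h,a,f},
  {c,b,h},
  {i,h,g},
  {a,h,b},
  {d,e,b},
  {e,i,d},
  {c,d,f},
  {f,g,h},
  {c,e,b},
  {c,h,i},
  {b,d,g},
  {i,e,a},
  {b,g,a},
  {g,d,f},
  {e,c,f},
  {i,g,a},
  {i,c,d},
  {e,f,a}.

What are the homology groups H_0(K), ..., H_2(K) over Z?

Order the vertices as a < b < c < d < e < f < g < h < i. Listing each simplex with vertices in this order, K has dimension 2 with simplices:

  0-simplices (9): a, b, c, d, e, f, g, h, i
  1-simplices (27): ab, ae, af, ag, ah, ai, bc, bd, be, bg, bh, cd, ce, cf, ch, ci, de, df, dg, di, ef, ei, fg, fh, gh, gi, hi
  2-simplices (18): abg, abh, aef, aei, afh, agi, bce, bch, bde, bdg, cdf, cdi, cef, chi, dei, dfg, fgh, ghi

so the chain groups are C_0 ≅ Z^9, C_1 ≅ Z^27, C_2 ≅ Z^18.

The boundary map ∂_1: C_1 → C_0 sends each edge [p,q] (with p < q) to q − p.
This gives a 9×27 integer matrix of rank 8; reducing to Smith normal form yields diagonal entries (1,1,1,1,1,1,1,1).

The boundary map ∂_2: C_2 → C_1 sends each 2-simplex [p,q,r] to [q,r] − [p,r] + [p,q]. For instance
  ∂bdg = dg − bg + bd,
  ∂abh = bh − ah + ab.
As a 27×18 matrix over Z this has rank 18, with invariant factors (1,1,1,1,1,1,1,1,1,1,1,1,1,1,1,1,1,2).

Computing H_k = (kernel of ∂_k) / (image of ∂_{k+1}):

  H_0: rank C_0 − rank ∂_1 = 9 − 8 = 1, and the invariant factors of ∂_1 are all 1, so H_0 = Z.
  H_1: rank ker ∂_1 − rank ∂_2 = (27 − 8) − 18 = 1, and ∂_2 has invariant factor 2 > 1, so H_1 = Z ⊕ Z/2.
  H_2: rank ker ∂_2 − rank ∂_3 = (18 − 18) − 0 = 0, and there is no ∂_3, so H_2 = 0.

As a check, the Euler characteristic is 9 − 27 + 18 = 0, which agrees with 1 − 1 + 0 = 0.

H_0 = Z,  H_1 = Z ⊕ Z/2,  H_2 = 0.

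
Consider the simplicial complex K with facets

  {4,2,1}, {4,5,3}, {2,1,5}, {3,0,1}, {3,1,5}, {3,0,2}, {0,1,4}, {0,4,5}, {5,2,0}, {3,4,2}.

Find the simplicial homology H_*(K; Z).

We work with the vertex ordering 0 < 1 < 2 < 3 < 4 < 5. The simplices of K, each written with vertices in increasing order, are:

  0-simplices (6): [0], [1], [2], [3], [4], [5]
  1-simplices (15): [0,1], [0,2], [0,3], [0,4], [0,5], [1,2], [1,3], [1,4], [1,5], [2,3], [2,4], [2,5], [3,4], [3,5], [4,5]
  2-simplices (10): [0,1,3], [0,1,4], [0,2,3], [0,2,5], [0,4,5], [1,2,4], [1,2,5], [1,3,5], [2,3,4], [3,4,5]

giving chain groups C_0 ≅ Z^6, C_1 ≅ Z^15, C_2 ≅ Z^10.

∂_1: C_1 → C_0 sends each edge [p,q] (with p < q) to q − p.
This gives a 6×15 integer matrix of rank 5; reducing to Smith normal form yields diagonal entries (1,1,1,1,1).

∂_2: C_2 → C_1 maps a triangle to the signed sum of its edges. For instance
  ∂[2,3,4] = [3,4] − [2,4] + [2,3],
  ∂[1,2,5] = [2,5] − [1,5] + [1,2].
The 15×10 boundary matrix has rank 10 and Smith normal form diag(1,1,1,1,1,1,1,1,1,2).

Now H_k = ker ∂_k / im ∂_{k+1}, so:

  H_0: rank C_0 − rank ∂_1 = 6 − 5 = 1, and the invariant factors of ∂_1 are all 1, so H_0 ≅ Z.
  H_1: rank ker ∂_1 − rank ∂_2 = (15 − 5) − 10 = 0, and ∂_2 has invariant factor 2 > 1, so H_1 ≅ Z/2Z.
  H_2: rank ker ∂_2 − rank ∂_3 = (10 − 10) − 0 = 0, and there is no ∂_3, so H_2 ≅ 0.

As a check, the Euler characteristic is 6 − 15 + 10 = 1, which agrees with 1 − 0 + 0 = 1.

H_0 ≅ Z,  H_1 ≅ Z/2Z,  H_2 = 0.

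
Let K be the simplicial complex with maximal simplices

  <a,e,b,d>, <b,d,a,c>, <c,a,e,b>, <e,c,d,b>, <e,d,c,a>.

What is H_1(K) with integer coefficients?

Order the vertices as a < b < c < d < e. Listing each simplex with vertices in this order, K has dimension 3 with simplices:

  0-simplices (5): a, b, c, d, e
  1-simplices (10): ab, ac, ad, ae, bc, bd, be, cd, ce, de
  2-simplices (10): abc, abd, abe, acd, ace, ade, bcd, bce, bde, cde
  3-simplices (5): abcd, abce, abde, acde, bcde

so the chain groups are C_0 ≅ Z^5, C_1 ≅ Z^10, C_2 ≅ Z^10, C_3 ≅ Z^5.

∂_1: C_1 → C_0 maps an edge to its endpoints' difference, ∂[p,q] = q − p.
The resulting 5×10 matrix has rank 4, and its Smith normal form has invariant factors (1,1,1,1).

∂_2: C_2 → C_1 maps a triangle to the signed sum of its edges. For instance
  ∂ade = de − ae + ad,
  ∂abd = bd − ad + ab.
This gives a 10×10 integer matrix of rank 6; reducing to Smith normal form yields diagonal entries (1,1,1,1,1,1).

∂_3: C_3 → C_2 sends each 3-simplex σ to the alternating sum Σ_i (−1)^i (σ with its i-th vertex removed). For instance
  ∂abcd = bcd − acd + abd − abc,
  ∂acde = cde − ade + ace − acd.
The 10×5 boundary matrix has rank 4 and Smith normal form diag(1,1,1,1).

Now H_k = ker ∂_k / im ∂_{k+1}, so:

  H_1: rank ker ∂_1 − rank ∂_2 = (10 − 4) − 6 = 0, and the invariant factors of ∂_2 are all 1, so H_1 ≅ 0.

(K is a triangulation of the 3-sphere S^3.)

H_1 = 0.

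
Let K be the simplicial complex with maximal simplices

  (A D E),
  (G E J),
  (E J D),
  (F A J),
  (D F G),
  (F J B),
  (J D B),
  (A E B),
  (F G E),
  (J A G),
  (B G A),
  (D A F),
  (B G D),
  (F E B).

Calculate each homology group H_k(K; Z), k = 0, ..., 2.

H_0 = Z,  H_1 = Z^2,  H_2 = Z.

Order the vertices as A < B < D < E < F < G < J. Listing each simplex with vertices in this order, K has dimension 2 with simplices:

  0-simplices (7): A, B, D, E, F, G, J
  1-simplices (21): AB, AD, AE, AF, AG, AJ, BD, BE, BF, BG, BJ, DE, DF, DG, DJ, EF, EG, EJ, FG, FJ, GJ
  2-simplices (14): ABE, ABG, ADE, ADF, AFJ, AGJ, BDG, BDJ, BEF, BFJ, DEJ, DFG, EFG, EGJ

so the chain groups are C_0 ≅ Z^7, C_1 ≅ Z^21, C_2 ≅ Z^14.

The boundary map ∂_1: C_1 → C_0 is given by ∂[p,q] = [q] − [p]. For instance
  ∂EG = G − E.
As a 7×21 matrix over Z this has rank 6, with invariant factors (1,1,1,1,1,1).

∂_2: C_2 → C_1 maps a triangle to the signed sum of its edges. For instance
  ∂EGJ = GJ − EJ + EG,
  ∂DFG = FG − DG + DF.
This gives a 21×14 integer matrix of rank 13; reducing to Smith normal form yields diagonal entries (1,1,1,1,1,1,1,1,1,1,1,1,1).

Computing H_k = (kernel of ∂_k) / (image of ∂_{k+1}):

  H_0: rank C_0 − rank ∂_1 = 7 − 6 = 1, and the invariant factors of ∂_1 are all 1, so H_0 = Z.
  H_1: rank ker ∂_1 − rank ∂_2 = (21 − 6) − 13 = 2, and the invariant factors of ∂_2 are all 1, so H_1 = Z^2.
  H_2: rank ker ∂_2 − rank ∂_3 = (14 − 13) − 0 = 1, and there is no ∂_3, so H_2 = Z.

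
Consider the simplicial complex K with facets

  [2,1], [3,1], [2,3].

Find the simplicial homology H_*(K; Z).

We work with the vertex ordering 1 < 2 < 3. The simplices of K, each written with vertices in increasing order, are:

  0-simplices (3): [1], [2], [3]
  1-simplices (3): [1,2], [1,3], [2,3]

so the chain groups are C_0 ≅ Z^3, C_1 ≅ Z^3.

The boundary map ∂_1: C_1 → C_0 maps an edge to its endpoints' difference, ∂[p,q] = q − p. For instance
  ∂[2,3] = [3] − [2].
The resulting 3×3 matrix has rank 2, and its Smith normal form has invariant factors (1,1).

Computing H_k = (kernel of ∂_k) / (image of ∂_{k+1}):

  H_0: rank C_0 − rank ∂_1 = 3 − 2 = 1, and the invariant factors of ∂_1 are all 1, so H_0 ≅ Z.
  H_1: rank ker ∂_1 − rank ∂_2 = (3 − 2) − 0 = 1, and there is no ∂_2, so H_1 ≅ Z.

As a check, the Euler characteristic is 3 − 3 = 0, which agrees with 1 − 1 = 0.
(K is a triangulation of the circle S^1.)

H_0 = Z,  H_1 = Z.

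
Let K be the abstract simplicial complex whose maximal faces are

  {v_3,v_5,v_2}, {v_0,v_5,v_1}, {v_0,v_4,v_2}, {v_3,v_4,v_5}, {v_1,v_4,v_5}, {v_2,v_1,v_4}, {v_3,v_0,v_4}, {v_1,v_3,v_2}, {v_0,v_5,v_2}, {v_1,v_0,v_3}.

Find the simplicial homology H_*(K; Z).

H_0 = Z,  H_1 = Z/2,  H_2 = 0.

Order the vertices as v_0 < v_1 < v_2 < v_3 < v_4 < v_5. Listing each simplex with vertices in this order, K has dimension 2 with simplices:

  0-simplices (6): [v_0], [v_1], [v_2], [v_3], [v_4], [v_5]
  1-simplices (15): (15 of them)
  2-simplices (10): [v_0,v_1,v_3], [v_0,v_1,v_5], [v_0,v_2,v_4], [v_0,v_2,v_5], [v_0,v_3,v_4], [v_1,v_2,v_3], [v_1,v_2,v_4], [v_1,v_4,v_5], [v_2,v_3,v_5], [v_3,v_4,v_5]

giving chain groups C_0 ≅ Z^6, C_1 ≅ Z^15, C_2 ≅ Z^10.

∂_1: C_1 → C_0 is given by ∂[p,q] = [q] − [p]. For instance
  ∂[v_2,v_3] = [v_3] − [v_2].
This gives a 6×15 integer matrix of rank 5; reducing to Smith normal form yields diagonal entries (1,1,1,1,1).

∂_2: C_2 → C_1 acts by ∂[p,q,r] = [q,r] − [p,r] + [p,q]. For instance
  ∂[v_0,v_1,v_3] = [v_1,v_3] − [v_0,v_3] + [v_0,v_1],
  ∂[v_3,v_4,v_5] = [v_4,v_5] − [v_3,v_5] + [v_3,v_4].
The 15×10 boundary matrix has rank 10 and Smith normal form diag(1,1,1,1,1,1,1,1,1,2).

From H_k ≅ ker(∂_k) / im(∂_{k+1}) we obtain:

  H_0: rank C_0 − rank ∂_1 = 6 − 5 = 1, and the invariant factors of ∂_1 are all 1, so H_0 ≅ Z.
  H_1: rank ker ∂_1 − rank ∂_2 = (15 − 5) − 10 = 0, and ∂_2 has invariant factor 2 > 1, so H_1 ≅ Z/2.
  H_2: rank ker ∂_2 − rank ∂_3 = (10 − 10) − 0 = 0, and there is no ∂_3, so H_2 ≅ 0.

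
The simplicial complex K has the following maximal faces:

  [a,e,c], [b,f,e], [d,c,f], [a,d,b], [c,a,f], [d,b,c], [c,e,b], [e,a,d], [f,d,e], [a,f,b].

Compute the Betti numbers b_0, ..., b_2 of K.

We work with the vertex ordering a < b < c < d < e < f. The simplices of K, each written with vertices in increasing order, are:

  0-simplices (6): a, b, c, d, e, f
  1-simplices (15): ab, ac, ad, ae, af, bc, bd, be, bf, cd, ce, cf, de, df, ef
  2-simplices (10): abd, abf, ace, acf, ade, bcd, bce, bef, cdf, def

so the chain groups are C_0 ≅ Z^6, C_1 ≅ Z^15, C_2 ≅ Z^10.

The boundary map ∂_1: C_1 → C_0 maps an edge to its endpoints' difference, ∂[p,q] = q − p. For instance
  ∂bf = f − b.
As a 6×15 matrix over Z this has rank 5, with invariant factors (1,1,1,1,1).

The boundary map ∂_2: C_2 → C_1 acts by ∂[p,q,r] = [q,r] − [p,r] + [p,q]. For instance
  ∂def = ef − df + de,
  ∂bef = ef − bf + be.
As a 15×10 matrix over Z this has rank 10, with invariant factors (1,1,1,1,1,1,1,1,1,2).

Now H_k = ker ∂_k / im ∂_{k+1}, so:

  H_0: rank C_0 − rank ∂_1 = 6 − 5 = 1, and the invariant factors of ∂_1 are all 1, so H_0 = Z.
  H_1: rank ker ∂_1 − rank ∂_2 = (15 − 5) − 10 = 0, and ∂_2 has invariant factor 2 > 1, so H_1 = Z/2.
  H_2: rank ker ∂_2 − rank ∂_3 = (10 − 10) − 0 = 0, and there is no ∂_3, so H_2 = 0.

As a check, the Euler characteristic is 6 − 15 + 10 = 1, which agrees with 1 − 0 + 0 = 1.
(K is a triangulation of the real projective plane RP^2.)

Hence the Betti numbers are b_0 = 1, b_1 = 0, b_2 = 0.

b_0 = 1, b_1 = 0, b_2 = 0.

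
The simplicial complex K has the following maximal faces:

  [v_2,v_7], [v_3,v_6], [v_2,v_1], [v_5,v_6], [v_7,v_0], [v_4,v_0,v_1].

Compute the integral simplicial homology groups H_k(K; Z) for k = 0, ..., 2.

H_0 ≅ Z^2,  H_1 ≅ Z,  H_2 = 0.

Fix the vertex order v_0 < v_1 < v_2 < v_3 < v_4 < v_5 < v_6 < v_7 and write every simplex with vertices in increasing order. Then dim K = 2 and the simplices of K are:

  0-simplices (8): [v_0], [v_1], [v_2], [v_3], [v_4], [v_5], [v_6], [v_7]
  1-simplices (8): [v_0,v_1], [v_0,v_4], [v_0,v_7], [v_1,v_2], [v_1,v_4], [v_2,v_7], [v_3,v_6], [v_5,v_6]
  2-simplices (1): [v_0,v_1,v_4]

giving chain groups C_0 ≅ Z^8, C_1 ≅ Z^8, C_2 ≅ Z^1.

Boundary ∂_1: C_1 → C_0 sends each edge [p,q] (with p < q) to q − p. For instance
  ∂[v_0,v_7] = [v_7] − [v_0].
As a 8×8 matrix over Z this has rank 6, with invariant factors (1,1,1,1,1,1).

∂_2: C_2 → C_1 sends each 2-simplex [p,q,r] to [q,r] − [p,r] + [p,q]. For instance
  ∂[v_0,v_1,v_4] = [v_1,v_4] − [v_0,v_4] + [v_0,v_1].
As a 8×1 matrix over Z this has rank 1, with invariant factors (1).

Computing H_k = (kernel of ∂_k) / (image of ∂_{k+1}):

  H_0: rank C_0 − rank ∂_1 = 8 − 6 = 2, and the invariant factors of ∂_1 are all 1, so H_0 = Z^2.
  H_1: rank ker ∂_1 − rank ∂_2 = (8 − 6) − 1 = 1, and the invariant factors of ∂_2 are all 1, so H_1 = Z.
  H_2: rank ker ∂_2 − rank ∂_3 = (1 − 1) − 0 = 0, and there is no ∂_3, so H_2 = 0.

As a check, the Euler characteristic is 8 − 8 + 1 = 1, which agrees with 2 − 1 + 0 = 1.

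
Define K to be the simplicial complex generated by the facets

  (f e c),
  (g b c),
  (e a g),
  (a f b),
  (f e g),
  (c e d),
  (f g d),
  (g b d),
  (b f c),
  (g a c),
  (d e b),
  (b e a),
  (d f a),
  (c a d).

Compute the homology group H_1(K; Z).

K has 7 vertices, 21 edges, 14 triangles.
rank ∂_1 = 6, rank ∂_2 = 13 ⇒ b_1 = 21 − 6 − 13 = 2; all invariant factors of ∂_2 are 1 so no torsion. So H_1 = Z^2.

H_1 = Z^2.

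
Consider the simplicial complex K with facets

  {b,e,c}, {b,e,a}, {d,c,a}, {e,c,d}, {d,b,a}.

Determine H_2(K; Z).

Take the total order a < b < c < d < e on the vertex set. Then K (dimension 2) consists of the simplices:

  0-simplices (5): a, b, c, d, e
  1-simplices (10): ab, ac, ad, ae, bc, bd, be, cd, ce, de
  2-simplices (5): abd, abe, acd, bce, cde

giving chain groups C_0 ≅ Z^5, C_1 ≅ Z^10, C_2 ≅ Z^5.

The boundary map ∂_1: C_1 → C_0 maps an edge to its endpoints' difference, ∂[p,q] = q − p. For instance
  ∂ce = e − c.
The resulting 5×10 matrix has rank 4, and its Smith normal form has invariant factors (1,1,1,1).

Boundary ∂_2: C_2 → C_1 maps a triangle to the signed sum of its edges. For instance
  ∂bce = ce − be + bc,
  ∂acd = cd − ad + ac.
As a 10×5 matrix over Z this has rank 5, with invariant factors (1,1,1,1,1).

Now H_k = ker ∂_k / im ∂_{k+1}, so:

  H_2: rank ker ∂_2 − rank ∂_3 = (5 − 5) − 0 = 0, and there is no ∂_3, so H_2 ≅ 0.

H_2 ≅ 0.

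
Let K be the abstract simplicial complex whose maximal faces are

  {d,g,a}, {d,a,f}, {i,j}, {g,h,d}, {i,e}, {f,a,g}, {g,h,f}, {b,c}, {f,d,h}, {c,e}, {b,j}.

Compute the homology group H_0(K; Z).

We work with the vertex ordering a < b < c < d < e < f < g < h < i < j. The simplices of K, each written with vertices in increasing order, are:

  0-simplices (10): a, b, c, d, e, f, g, h, i, j
  1-simplices (14): ad, af, ag, bc, bj, ce, df, dg, dh, ei, fg, fh, gh, ij
  2-simplices (6): adf, adg, afg, dfh, dgh, fgh

giving chain groups C_0 ≅ Z^10, C_1 ≅ Z^14, C_2 ≅ Z^6.

Boundary ∂_1: C_1 → C_0 sends each edge [p,q] (with p < q) to q − p.
The resulting 10×14 matrix has rank 8, and its Smith normal form has invariant factors (1,1,1,1,1,1,1,1).

∂_2: C_2 → C_1 maps a triangle to the signed sum of its edges. For instance
  ∂adf = df − af + ad,
  ∂dgh = gh − dh + dg.
The resulting 14×6 matrix has rank 5, and its Smith normal form has invariant factors (1,1,1,1,1).

Computing H_k = (kernel of ∂_k) / (image of ∂_{k+1}):

  H_0: rank C_0 − rank ∂_1 = 10 − 8 = 2, and the invariant factors of ∂_1 are all 1, so H_0 ≅ Z^2.

H_0 = Z^2.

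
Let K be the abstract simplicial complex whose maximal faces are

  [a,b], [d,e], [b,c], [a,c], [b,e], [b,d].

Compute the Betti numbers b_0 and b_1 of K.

b_0 = 1, b_1 = 2.

Order the vertices as a < b < c < d < e. Listing each simplex with vertices in this order, K has dimension 1 with simplices:

  0-simplices (5): a, b, c, d, e
  1-simplices (6): ab, ac, bc, bd, be, de

so the chain groups are C_0 ≅ Z^5, C_1 ≅ Z^6.

Boundary ∂_1: C_1 → C_0 maps an edge to its endpoints' difference, ∂[p,q] = q − p. For instance
  ∂de = e − d.
The resulting 5×6 matrix has rank 4, and its Smith normal form has invariant factors (1,1,1,1).

Computing H_k = (kernel of ∂_k) / (image of ∂_{k+1}):

  H_0: rank C_0 − rank ∂_1 = 5 − 4 = 1, and the invariant factors of ∂_1 are all 1, so H_0 ≅ Z.
  H_1: rank ker ∂_1 − rank ∂_2 = (6 − 4) − 0 = 2, and there is no ∂_2, so H_1 ≅ Z^2.

As a check, the Euler characteristic is 5 − 6 = -1, which agrees with 1 − 2 = -1.
(K is a triangulation of a wedge of 2 circles.)

Hence the Betti numbers are b_0 = 1, b_1 = 2.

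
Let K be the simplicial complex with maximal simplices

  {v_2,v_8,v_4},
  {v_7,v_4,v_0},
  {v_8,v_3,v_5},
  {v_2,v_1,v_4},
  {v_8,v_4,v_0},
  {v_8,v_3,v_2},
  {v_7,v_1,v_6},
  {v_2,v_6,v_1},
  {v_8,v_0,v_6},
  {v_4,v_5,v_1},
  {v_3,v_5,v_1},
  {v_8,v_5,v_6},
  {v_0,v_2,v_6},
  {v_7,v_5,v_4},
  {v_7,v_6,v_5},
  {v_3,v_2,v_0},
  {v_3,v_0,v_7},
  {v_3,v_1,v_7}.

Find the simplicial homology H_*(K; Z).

H_0 = Z,  H_1 = Z ⊕ Z/2,  H_2 = 0.

We work with the vertex ordering v_0 < v_1 < v_2 < v_3 < v_4 < v_5 < v_6 < v_7 < v_8. The simplices of K, each written with vertices in increasing order, are:

  0-simplices (9): [v_0], [v_1], [v_2], [v_3], [v_4], [v_5], [v_6], [v_7], [v_8]
  1-simplices (27): (27 of them)
  2-simplices (18): (18 of them)

giving chain groups C_0 ≅ Z^9, C_1 ≅ Z^27, C_2 ≅ Z^18.

∂_1: C_1 → C_0 maps an edge to its endpoints' difference, ∂[p,q] = q − p. For instance
  ∂[v_6,v_7] = [v_7] − [v_6].
This gives a 9×27 integer matrix of rank 8; reducing to Smith normal form yields diagonal entries (1,1,1,1,1,1,1,1).

∂_2: C_2 → C_1 sends each 2-simplex [p,q,r] to [q,r] − [p,r] + [p,q]. For instance
  ∂[v_1,v_2,v_6] = [v_2,v_6] − [v_1,v_6] + [v_1,v_2],
  ∂[v_5,v_6,v_8] = [v_6,v_8] − [v_5,v_8] + [v_5,v_6].
As a 27×18 matrix over Z this has rank 18, with invariant factors (1,1,1,1,1,1,1,1,1,1,1,1,1,1,1,1,1,2).

Now H_k = ker ∂_k / im ∂_{k+1}, so:

  H_0: rank C_0 − rank ∂_1 = 9 − 8 = 1, and the invariant factors of ∂_1 are all 1, so H_0 = Z.
  H_1: rank ker ∂_1 − rank ∂_2 = (27 − 8) − 18 = 1, and ∂_2 has invariant factor 2 > 1, so H_1 = Z ⊕ Z/2.
  H_2: rank ker ∂_2 − rank ∂_3 = (18 − 18) − 0 = 0, and there is no ∂_3, so H_2 = 0.

As a check, the Euler characteristic is 9 − 27 + 18 = 0, which agrees with 1 − 1 + 0 = 0.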